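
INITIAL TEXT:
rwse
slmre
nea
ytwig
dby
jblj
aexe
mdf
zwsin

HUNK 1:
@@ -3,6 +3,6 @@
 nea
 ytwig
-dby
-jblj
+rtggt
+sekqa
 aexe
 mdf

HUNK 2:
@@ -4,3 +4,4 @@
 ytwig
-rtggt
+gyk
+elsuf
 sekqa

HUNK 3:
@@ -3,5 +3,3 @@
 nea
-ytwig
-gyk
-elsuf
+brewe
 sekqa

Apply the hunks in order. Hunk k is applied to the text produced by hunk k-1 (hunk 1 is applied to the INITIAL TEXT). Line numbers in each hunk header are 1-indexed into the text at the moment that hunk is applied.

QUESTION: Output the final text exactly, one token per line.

Answer: rwse
slmre
nea
brewe
sekqa
aexe
mdf
zwsin

Derivation:
Hunk 1: at line 3 remove [dby,jblj] add [rtggt,sekqa] -> 9 lines: rwse slmre nea ytwig rtggt sekqa aexe mdf zwsin
Hunk 2: at line 4 remove [rtggt] add [gyk,elsuf] -> 10 lines: rwse slmre nea ytwig gyk elsuf sekqa aexe mdf zwsin
Hunk 3: at line 3 remove [ytwig,gyk,elsuf] add [brewe] -> 8 lines: rwse slmre nea brewe sekqa aexe mdf zwsin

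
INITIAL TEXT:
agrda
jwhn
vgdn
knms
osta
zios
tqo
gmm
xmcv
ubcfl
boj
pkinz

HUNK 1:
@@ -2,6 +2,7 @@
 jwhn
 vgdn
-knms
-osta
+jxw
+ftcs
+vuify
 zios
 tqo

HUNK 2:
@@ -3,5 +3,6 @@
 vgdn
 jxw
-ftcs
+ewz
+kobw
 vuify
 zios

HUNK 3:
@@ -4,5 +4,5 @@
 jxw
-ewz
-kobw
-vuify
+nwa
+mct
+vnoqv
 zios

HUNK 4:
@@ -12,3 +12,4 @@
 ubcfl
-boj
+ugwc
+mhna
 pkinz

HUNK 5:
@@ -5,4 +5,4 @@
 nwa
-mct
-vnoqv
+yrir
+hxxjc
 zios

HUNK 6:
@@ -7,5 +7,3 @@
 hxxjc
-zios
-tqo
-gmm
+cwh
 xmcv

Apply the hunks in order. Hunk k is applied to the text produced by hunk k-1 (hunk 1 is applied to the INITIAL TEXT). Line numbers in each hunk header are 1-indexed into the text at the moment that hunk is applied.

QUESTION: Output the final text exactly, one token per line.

Hunk 1: at line 2 remove [knms,osta] add [jxw,ftcs,vuify] -> 13 lines: agrda jwhn vgdn jxw ftcs vuify zios tqo gmm xmcv ubcfl boj pkinz
Hunk 2: at line 3 remove [ftcs] add [ewz,kobw] -> 14 lines: agrda jwhn vgdn jxw ewz kobw vuify zios tqo gmm xmcv ubcfl boj pkinz
Hunk 3: at line 4 remove [ewz,kobw,vuify] add [nwa,mct,vnoqv] -> 14 lines: agrda jwhn vgdn jxw nwa mct vnoqv zios tqo gmm xmcv ubcfl boj pkinz
Hunk 4: at line 12 remove [boj] add [ugwc,mhna] -> 15 lines: agrda jwhn vgdn jxw nwa mct vnoqv zios tqo gmm xmcv ubcfl ugwc mhna pkinz
Hunk 5: at line 5 remove [mct,vnoqv] add [yrir,hxxjc] -> 15 lines: agrda jwhn vgdn jxw nwa yrir hxxjc zios tqo gmm xmcv ubcfl ugwc mhna pkinz
Hunk 6: at line 7 remove [zios,tqo,gmm] add [cwh] -> 13 lines: agrda jwhn vgdn jxw nwa yrir hxxjc cwh xmcv ubcfl ugwc mhna pkinz

Answer: agrda
jwhn
vgdn
jxw
nwa
yrir
hxxjc
cwh
xmcv
ubcfl
ugwc
mhna
pkinz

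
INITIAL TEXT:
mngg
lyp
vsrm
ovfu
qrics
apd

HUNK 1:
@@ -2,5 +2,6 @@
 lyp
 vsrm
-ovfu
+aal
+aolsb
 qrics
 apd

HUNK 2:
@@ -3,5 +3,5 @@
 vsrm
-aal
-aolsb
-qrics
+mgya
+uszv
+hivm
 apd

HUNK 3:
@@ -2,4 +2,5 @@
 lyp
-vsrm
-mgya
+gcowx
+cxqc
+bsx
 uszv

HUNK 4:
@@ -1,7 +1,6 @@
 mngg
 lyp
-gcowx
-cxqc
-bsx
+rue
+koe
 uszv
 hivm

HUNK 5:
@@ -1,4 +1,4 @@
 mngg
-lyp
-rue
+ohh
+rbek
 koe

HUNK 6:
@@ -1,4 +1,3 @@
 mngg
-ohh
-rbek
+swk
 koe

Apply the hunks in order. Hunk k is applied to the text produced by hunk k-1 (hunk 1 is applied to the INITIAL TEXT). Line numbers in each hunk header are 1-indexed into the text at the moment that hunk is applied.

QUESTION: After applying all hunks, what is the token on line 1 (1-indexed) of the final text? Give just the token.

Answer: mngg

Derivation:
Hunk 1: at line 2 remove [ovfu] add [aal,aolsb] -> 7 lines: mngg lyp vsrm aal aolsb qrics apd
Hunk 2: at line 3 remove [aal,aolsb,qrics] add [mgya,uszv,hivm] -> 7 lines: mngg lyp vsrm mgya uszv hivm apd
Hunk 3: at line 2 remove [vsrm,mgya] add [gcowx,cxqc,bsx] -> 8 lines: mngg lyp gcowx cxqc bsx uszv hivm apd
Hunk 4: at line 1 remove [gcowx,cxqc,bsx] add [rue,koe] -> 7 lines: mngg lyp rue koe uszv hivm apd
Hunk 5: at line 1 remove [lyp,rue] add [ohh,rbek] -> 7 lines: mngg ohh rbek koe uszv hivm apd
Hunk 6: at line 1 remove [ohh,rbek] add [swk] -> 6 lines: mngg swk koe uszv hivm apd
Final line 1: mngg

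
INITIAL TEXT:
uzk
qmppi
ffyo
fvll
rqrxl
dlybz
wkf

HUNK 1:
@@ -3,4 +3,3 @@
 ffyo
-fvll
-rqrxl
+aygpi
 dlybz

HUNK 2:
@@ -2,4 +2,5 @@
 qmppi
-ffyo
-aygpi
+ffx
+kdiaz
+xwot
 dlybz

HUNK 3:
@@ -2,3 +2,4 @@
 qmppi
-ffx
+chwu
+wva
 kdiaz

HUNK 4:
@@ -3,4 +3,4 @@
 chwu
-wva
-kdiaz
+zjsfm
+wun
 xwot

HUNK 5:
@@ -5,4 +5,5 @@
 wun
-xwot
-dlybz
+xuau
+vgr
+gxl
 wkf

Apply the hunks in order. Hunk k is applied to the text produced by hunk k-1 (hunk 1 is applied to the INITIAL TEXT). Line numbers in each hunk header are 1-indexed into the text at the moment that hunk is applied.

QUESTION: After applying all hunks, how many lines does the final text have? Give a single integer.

Hunk 1: at line 3 remove [fvll,rqrxl] add [aygpi] -> 6 lines: uzk qmppi ffyo aygpi dlybz wkf
Hunk 2: at line 2 remove [ffyo,aygpi] add [ffx,kdiaz,xwot] -> 7 lines: uzk qmppi ffx kdiaz xwot dlybz wkf
Hunk 3: at line 2 remove [ffx] add [chwu,wva] -> 8 lines: uzk qmppi chwu wva kdiaz xwot dlybz wkf
Hunk 4: at line 3 remove [wva,kdiaz] add [zjsfm,wun] -> 8 lines: uzk qmppi chwu zjsfm wun xwot dlybz wkf
Hunk 5: at line 5 remove [xwot,dlybz] add [xuau,vgr,gxl] -> 9 lines: uzk qmppi chwu zjsfm wun xuau vgr gxl wkf
Final line count: 9

Answer: 9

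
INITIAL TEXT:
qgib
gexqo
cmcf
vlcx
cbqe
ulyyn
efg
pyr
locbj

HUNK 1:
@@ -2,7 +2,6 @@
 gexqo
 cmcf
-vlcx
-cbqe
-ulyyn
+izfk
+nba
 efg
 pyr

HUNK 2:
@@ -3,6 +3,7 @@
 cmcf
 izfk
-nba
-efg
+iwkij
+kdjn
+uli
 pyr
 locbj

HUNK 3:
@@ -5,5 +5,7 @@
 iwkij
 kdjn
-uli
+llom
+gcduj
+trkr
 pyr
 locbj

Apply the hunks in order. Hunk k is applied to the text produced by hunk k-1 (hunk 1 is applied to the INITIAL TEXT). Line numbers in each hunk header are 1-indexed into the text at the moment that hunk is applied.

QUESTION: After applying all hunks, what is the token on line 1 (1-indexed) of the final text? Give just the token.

Hunk 1: at line 2 remove [vlcx,cbqe,ulyyn] add [izfk,nba] -> 8 lines: qgib gexqo cmcf izfk nba efg pyr locbj
Hunk 2: at line 3 remove [nba,efg] add [iwkij,kdjn,uli] -> 9 lines: qgib gexqo cmcf izfk iwkij kdjn uli pyr locbj
Hunk 3: at line 5 remove [uli] add [llom,gcduj,trkr] -> 11 lines: qgib gexqo cmcf izfk iwkij kdjn llom gcduj trkr pyr locbj
Final line 1: qgib

Answer: qgib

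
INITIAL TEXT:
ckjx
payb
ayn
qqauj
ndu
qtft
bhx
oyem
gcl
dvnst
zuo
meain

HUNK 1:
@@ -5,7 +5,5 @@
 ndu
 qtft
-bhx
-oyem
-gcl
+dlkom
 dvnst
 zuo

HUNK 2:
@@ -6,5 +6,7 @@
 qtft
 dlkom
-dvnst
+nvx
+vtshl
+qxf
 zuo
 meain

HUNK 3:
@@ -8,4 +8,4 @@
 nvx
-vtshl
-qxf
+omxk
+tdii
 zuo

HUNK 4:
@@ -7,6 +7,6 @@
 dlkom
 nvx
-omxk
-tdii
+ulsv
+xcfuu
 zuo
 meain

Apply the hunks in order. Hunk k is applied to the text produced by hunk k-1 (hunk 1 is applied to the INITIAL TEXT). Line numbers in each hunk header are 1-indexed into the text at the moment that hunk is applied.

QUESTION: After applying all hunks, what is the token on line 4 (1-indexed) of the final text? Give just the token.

Answer: qqauj

Derivation:
Hunk 1: at line 5 remove [bhx,oyem,gcl] add [dlkom] -> 10 lines: ckjx payb ayn qqauj ndu qtft dlkom dvnst zuo meain
Hunk 2: at line 6 remove [dvnst] add [nvx,vtshl,qxf] -> 12 lines: ckjx payb ayn qqauj ndu qtft dlkom nvx vtshl qxf zuo meain
Hunk 3: at line 8 remove [vtshl,qxf] add [omxk,tdii] -> 12 lines: ckjx payb ayn qqauj ndu qtft dlkom nvx omxk tdii zuo meain
Hunk 4: at line 7 remove [omxk,tdii] add [ulsv,xcfuu] -> 12 lines: ckjx payb ayn qqauj ndu qtft dlkom nvx ulsv xcfuu zuo meain
Final line 4: qqauj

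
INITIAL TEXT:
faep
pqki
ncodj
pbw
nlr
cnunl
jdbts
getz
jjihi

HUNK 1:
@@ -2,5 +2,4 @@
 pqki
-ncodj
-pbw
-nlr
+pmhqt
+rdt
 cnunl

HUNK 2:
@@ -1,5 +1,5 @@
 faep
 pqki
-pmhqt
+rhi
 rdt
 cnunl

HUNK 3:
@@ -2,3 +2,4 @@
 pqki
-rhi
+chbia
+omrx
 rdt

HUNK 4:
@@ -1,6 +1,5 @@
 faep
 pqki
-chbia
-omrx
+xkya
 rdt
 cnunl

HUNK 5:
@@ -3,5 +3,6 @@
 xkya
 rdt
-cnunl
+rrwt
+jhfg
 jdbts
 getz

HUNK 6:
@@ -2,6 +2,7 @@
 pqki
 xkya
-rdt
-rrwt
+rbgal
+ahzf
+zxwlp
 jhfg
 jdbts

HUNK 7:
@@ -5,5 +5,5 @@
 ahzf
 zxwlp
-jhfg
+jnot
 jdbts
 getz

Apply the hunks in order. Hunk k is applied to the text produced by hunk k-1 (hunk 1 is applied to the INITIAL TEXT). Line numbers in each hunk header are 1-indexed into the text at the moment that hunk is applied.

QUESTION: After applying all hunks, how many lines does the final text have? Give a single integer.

Hunk 1: at line 2 remove [ncodj,pbw,nlr] add [pmhqt,rdt] -> 8 lines: faep pqki pmhqt rdt cnunl jdbts getz jjihi
Hunk 2: at line 1 remove [pmhqt] add [rhi] -> 8 lines: faep pqki rhi rdt cnunl jdbts getz jjihi
Hunk 3: at line 2 remove [rhi] add [chbia,omrx] -> 9 lines: faep pqki chbia omrx rdt cnunl jdbts getz jjihi
Hunk 4: at line 1 remove [chbia,omrx] add [xkya] -> 8 lines: faep pqki xkya rdt cnunl jdbts getz jjihi
Hunk 5: at line 3 remove [cnunl] add [rrwt,jhfg] -> 9 lines: faep pqki xkya rdt rrwt jhfg jdbts getz jjihi
Hunk 6: at line 2 remove [rdt,rrwt] add [rbgal,ahzf,zxwlp] -> 10 lines: faep pqki xkya rbgal ahzf zxwlp jhfg jdbts getz jjihi
Hunk 7: at line 5 remove [jhfg] add [jnot] -> 10 lines: faep pqki xkya rbgal ahzf zxwlp jnot jdbts getz jjihi
Final line count: 10

Answer: 10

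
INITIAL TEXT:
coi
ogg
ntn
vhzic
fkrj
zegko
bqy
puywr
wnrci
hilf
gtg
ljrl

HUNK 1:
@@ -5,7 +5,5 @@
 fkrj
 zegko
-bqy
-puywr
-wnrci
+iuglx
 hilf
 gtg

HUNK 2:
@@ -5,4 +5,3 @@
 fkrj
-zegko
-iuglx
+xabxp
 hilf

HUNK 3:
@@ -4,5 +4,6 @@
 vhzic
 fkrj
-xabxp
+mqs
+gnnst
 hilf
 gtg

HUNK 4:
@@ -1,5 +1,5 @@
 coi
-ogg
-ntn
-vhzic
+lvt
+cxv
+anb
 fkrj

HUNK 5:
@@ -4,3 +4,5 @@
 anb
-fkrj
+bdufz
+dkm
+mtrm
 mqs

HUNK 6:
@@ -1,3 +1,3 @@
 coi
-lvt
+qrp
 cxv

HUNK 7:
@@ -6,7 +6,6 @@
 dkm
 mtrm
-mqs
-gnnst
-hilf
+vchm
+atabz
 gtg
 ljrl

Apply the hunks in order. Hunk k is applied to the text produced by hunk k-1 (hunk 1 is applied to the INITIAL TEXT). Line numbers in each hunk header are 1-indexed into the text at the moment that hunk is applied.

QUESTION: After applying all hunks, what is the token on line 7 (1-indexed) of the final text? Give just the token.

Answer: mtrm

Derivation:
Hunk 1: at line 5 remove [bqy,puywr,wnrci] add [iuglx] -> 10 lines: coi ogg ntn vhzic fkrj zegko iuglx hilf gtg ljrl
Hunk 2: at line 5 remove [zegko,iuglx] add [xabxp] -> 9 lines: coi ogg ntn vhzic fkrj xabxp hilf gtg ljrl
Hunk 3: at line 4 remove [xabxp] add [mqs,gnnst] -> 10 lines: coi ogg ntn vhzic fkrj mqs gnnst hilf gtg ljrl
Hunk 4: at line 1 remove [ogg,ntn,vhzic] add [lvt,cxv,anb] -> 10 lines: coi lvt cxv anb fkrj mqs gnnst hilf gtg ljrl
Hunk 5: at line 4 remove [fkrj] add [bdufz,dkm,mtrm] -> 12 lines: coi lvt cxv anb bdufz dkm mtrm mqs gnnst hilf gtg ljrl
Hunk 6: at line 1 remove [lvt] add [qrp] -> 12 lines: coi qrp cxv anb bdufz dkm mtrm mqs gnnst hilf gtg ljrl
Hunk 7: at line 6 remove [mqs,gnnst,hilf] add [vchm,atabz] -> 11 lines: coi qrp cxv anb bdufz dkm mtrm vchm atabz gtg ljrl
Final line 7: mtrm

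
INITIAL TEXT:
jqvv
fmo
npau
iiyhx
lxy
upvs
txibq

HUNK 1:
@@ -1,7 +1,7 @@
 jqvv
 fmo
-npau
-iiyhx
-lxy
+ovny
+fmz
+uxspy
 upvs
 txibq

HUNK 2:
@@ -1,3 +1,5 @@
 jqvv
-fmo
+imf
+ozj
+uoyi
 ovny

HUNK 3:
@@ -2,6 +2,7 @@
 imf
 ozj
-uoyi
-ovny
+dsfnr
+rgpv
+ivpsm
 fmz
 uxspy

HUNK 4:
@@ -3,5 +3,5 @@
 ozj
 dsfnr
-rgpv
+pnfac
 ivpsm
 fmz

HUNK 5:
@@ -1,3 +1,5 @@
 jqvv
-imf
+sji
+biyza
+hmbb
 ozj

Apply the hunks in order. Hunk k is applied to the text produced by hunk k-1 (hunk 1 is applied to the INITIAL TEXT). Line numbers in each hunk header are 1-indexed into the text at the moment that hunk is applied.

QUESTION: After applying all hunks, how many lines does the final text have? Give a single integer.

Answer: 12

Derivation:
Hunk 1: at line 1 remove [npau,iiyhx,lxy] add [ovny,fmz,uxspy] -> 7 lines: jqvv fmo ovny fmz uxspy upvs txibq
Hunk 2: at line 1 remove [fmo] add [imf,ozj,uoyi] -> 9 lines: jqvv imf ozj uoyi ovny fmz uxspy upvs txibq
Hunk 3: at line 2 remove [uoyi,ovny] add [dsfnr,rgpv,ivpsm] -> 10 lines: jqvv imf ozj dsfnr rgpv ivpsm fmz uxspy upvs txibq
Hunk 4: at line 3 remove [rgpv] add [pnfac] -> 10 lines: jqvv imf ozj dsfnr pnfac ivpsm fmz uxspy upvs txibq
Hunk 5: at line 1 remove [imf] add [sji,biyza,hmbb] -> 12 lines: jqvv sji biyza hmbb ozj dsfnr pnfac ivpsm fmz uxspy upvs txibq
Final line count: 12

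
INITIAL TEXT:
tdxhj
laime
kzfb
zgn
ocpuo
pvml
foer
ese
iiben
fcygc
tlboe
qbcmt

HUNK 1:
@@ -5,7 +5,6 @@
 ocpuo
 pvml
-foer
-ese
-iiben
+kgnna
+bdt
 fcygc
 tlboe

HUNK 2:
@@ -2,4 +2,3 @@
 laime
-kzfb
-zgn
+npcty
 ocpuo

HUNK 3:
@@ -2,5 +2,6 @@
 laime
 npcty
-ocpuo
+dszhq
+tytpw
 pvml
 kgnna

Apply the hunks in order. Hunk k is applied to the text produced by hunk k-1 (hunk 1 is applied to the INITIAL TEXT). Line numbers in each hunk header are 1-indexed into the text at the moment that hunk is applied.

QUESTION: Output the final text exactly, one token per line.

Hunk 1: at line 5 remove [foer,ese,iiben] add [kgnna,bdt] -> 11 lines: tdxhj laime kzfb zgn ocpuo pvml kgnna bdt fcygc tlboe qbcmt
Hunk 2: at line 2 remove [kzfb,zgn] add [npcty] -> 10 lines: tdxhj laime npcty ocpuo pvml kgnna bdt fcygc tlboe qbcmt
Hunk 3: at line 2 remove [ocpuo] add [dszhq,tytpw] -> 11 lines: tdxhj laime npcty dszhq tytpw pvml kgnna bdt fcygc tlboe qbcmt

Answer: tdxhj
laime
npcty
dszhq
tytpw
pvml
kgnna
bdt
fcygc
tlboe
qbcmt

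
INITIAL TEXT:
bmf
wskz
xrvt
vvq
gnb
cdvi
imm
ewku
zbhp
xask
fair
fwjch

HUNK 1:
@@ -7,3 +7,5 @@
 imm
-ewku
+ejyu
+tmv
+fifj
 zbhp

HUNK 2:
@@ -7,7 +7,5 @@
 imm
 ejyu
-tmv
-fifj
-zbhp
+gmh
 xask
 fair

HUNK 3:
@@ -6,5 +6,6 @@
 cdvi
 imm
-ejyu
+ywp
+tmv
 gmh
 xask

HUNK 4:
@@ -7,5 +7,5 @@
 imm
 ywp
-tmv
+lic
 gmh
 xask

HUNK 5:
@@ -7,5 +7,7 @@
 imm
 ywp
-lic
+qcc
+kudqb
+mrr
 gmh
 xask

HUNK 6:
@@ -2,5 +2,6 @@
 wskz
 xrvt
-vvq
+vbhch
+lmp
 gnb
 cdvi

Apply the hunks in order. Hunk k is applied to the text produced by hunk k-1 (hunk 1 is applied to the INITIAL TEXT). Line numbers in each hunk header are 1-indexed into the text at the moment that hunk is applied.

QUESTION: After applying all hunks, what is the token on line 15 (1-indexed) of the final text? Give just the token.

Hunk 1: at line 7 remove [ewku] add [ejyu,tmv,fifj] -> 14 lines: bmf wskz xrvt vvq gnb cdvi imm ejyu tmv fifj zbhp xask fair fwjch
Hunk 2: at line 7 remove [tmv,fifj,zbhp] add [gmh] -> 12 lines: bmf wskz xrvt vvq gnb cdvi imm ejyu gmh xask fair fwjch
Hunk 3: at line 6 remove [ejyu] add [ywp,tmv] -> 13 lines: bmf wskz xrvt vvq gnb cdvi imm ywp tmv gmh xask fair fwjch
Hunk 4: at line 7 remove [tmv] add [lic] -> 13 lines: bmf wskz xrvt vvq gnb cdvi imm ywp lic gmh xask fair fwjch
Hunk 5: at line 7 remove [lic] add [qcc,kudqb,mrr] -> 15 lines: bmf wskz xrvt vvq gnb cdvi imm ywp qcc kudqb mrr gmh xask fair fwjch
Hunk 6: at line 2 remove [vvq] add [vbhch,lmp] -> 16 lines: bmf wskz xrvt vbhch lmp gnb cdvi imm ywp qcc kudqb mrr gmh xask fair fwjch
Final line 15: fair

Answer: fair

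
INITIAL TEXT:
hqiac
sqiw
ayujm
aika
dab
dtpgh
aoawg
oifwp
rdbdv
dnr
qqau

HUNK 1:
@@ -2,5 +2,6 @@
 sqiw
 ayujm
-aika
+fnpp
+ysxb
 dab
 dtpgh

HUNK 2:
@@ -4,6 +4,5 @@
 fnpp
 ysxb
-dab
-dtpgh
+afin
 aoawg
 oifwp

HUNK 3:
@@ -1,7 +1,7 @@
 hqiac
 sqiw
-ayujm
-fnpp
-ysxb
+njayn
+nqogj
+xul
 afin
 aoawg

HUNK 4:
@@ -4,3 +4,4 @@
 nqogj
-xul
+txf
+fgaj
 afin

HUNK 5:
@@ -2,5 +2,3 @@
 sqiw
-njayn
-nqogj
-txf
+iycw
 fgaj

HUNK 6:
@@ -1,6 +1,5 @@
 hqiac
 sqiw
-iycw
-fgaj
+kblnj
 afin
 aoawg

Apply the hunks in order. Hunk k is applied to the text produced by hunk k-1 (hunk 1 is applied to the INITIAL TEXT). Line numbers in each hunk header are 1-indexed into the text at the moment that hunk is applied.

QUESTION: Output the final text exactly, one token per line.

Hunk 1: at line 2 remove [aika] add [fnpp,ysxb] -> 12 lines: hqiac sqiw ayujm fnpp ysxb dab dtpgh aoawg oifwp rdbdv dnr qqau
Hunk 2: at line 4 remove [dab,dtpgh] add [afin] -> 11 lines: hqiac sqiw ayujm fnpp ysxb afin aoawg oifwp rdbdv dnr qqau
Hunk 3: at line 1 remove [ayujm,fnpp,ysxb] add [njayn,nqogj,xul] -> 11 lines: hqiac sqiw njayn nqogj xul afin aoawg oifwp rdbdv dnr qqau
Hunk 4: at line 4 remove [xul] add [txf,fgaj] -> 12 lines: hqiac sqiw njayn nqogj txf fgaj afin aoawg oifwp rdbdv dnr qqau
Hunk 5: at line 2 remove [njayn,nqogj,txf] add [iycw] -> 10 lines: hqiac sqiw iycw fgaj afin aoawg oifwp rdbdv dnr qqau
Hunk 6: at line 1 remove [iycw,fgaj] add [kblnj] -> 9 lines: hqiac sqiw kblnj afin aoawg oifwp rdbdv dnr qqau

Answer: hqiac
sqiw
kblnj
afin
aoawg
oifwp
rdbdv
dnr
qqau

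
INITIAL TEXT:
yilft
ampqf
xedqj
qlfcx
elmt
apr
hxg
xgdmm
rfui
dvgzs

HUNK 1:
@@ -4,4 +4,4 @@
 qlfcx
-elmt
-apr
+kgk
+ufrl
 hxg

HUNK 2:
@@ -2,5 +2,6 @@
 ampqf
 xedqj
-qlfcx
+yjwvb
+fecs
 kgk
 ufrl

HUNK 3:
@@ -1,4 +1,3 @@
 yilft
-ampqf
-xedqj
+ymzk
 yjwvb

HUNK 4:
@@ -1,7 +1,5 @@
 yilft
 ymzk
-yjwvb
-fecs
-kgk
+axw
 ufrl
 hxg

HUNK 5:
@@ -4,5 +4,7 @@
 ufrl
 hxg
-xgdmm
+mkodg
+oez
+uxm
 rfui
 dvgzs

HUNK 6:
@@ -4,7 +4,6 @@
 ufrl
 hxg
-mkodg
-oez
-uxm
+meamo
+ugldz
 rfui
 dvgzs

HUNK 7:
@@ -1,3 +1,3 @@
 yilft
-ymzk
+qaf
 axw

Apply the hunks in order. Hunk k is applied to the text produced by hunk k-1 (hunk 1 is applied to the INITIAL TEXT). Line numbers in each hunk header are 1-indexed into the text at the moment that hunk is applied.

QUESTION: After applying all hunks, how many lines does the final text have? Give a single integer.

Answer: 9

Derivation:
Hunk 1: at line 4 remove [elmt,apr] add [kgk,ufrl] -> 10 lines: yilft ampqf xedqj qlfcx kgk ufrl hxg xgdmm rfui dvgzs
Hunk 2: at line 2 remove [qlfcx] add [yjwvb,fecs] -> 11 lines: yilft ampqf xedqj yjwvb fecs kgk ufrl hxg xgdmm rfui dvgzs
Hunk 3: at line 1 remove [ampqf,xedqj] add [ymzk] -> 10 lines: yilft ymzk yjwvb fecs kgk ufrl hxg xgdmm rfui dvgzs
Hunk 4: at line 1 remove [yjwvb,fecs,kgk] add [axw] -> 8 lines: yilft ymzk axw ufrl hxg xgdmm rfui dvgzs
Hunk 5: at line 4 remove [xgdmm] add [mkodg,oez,uxm] -> 10 lines: yilft ymzk axw ufrl hxg mkodg oez uxm rfui dvgzs
Hunk 6: at line 4 remove [mkodg,oez,uxm] add [meamo,ugldz] -> 9 lines: yilft ymzk axw ufrl hxg meamo ugldz rfui dvgzs
Hunk 7: at line 1 remove [ymzk] add [qaf] -> 9 lines: yilft qaf axw ufrl hxg meamo ugldz rfui dvgzs
Final line count: 9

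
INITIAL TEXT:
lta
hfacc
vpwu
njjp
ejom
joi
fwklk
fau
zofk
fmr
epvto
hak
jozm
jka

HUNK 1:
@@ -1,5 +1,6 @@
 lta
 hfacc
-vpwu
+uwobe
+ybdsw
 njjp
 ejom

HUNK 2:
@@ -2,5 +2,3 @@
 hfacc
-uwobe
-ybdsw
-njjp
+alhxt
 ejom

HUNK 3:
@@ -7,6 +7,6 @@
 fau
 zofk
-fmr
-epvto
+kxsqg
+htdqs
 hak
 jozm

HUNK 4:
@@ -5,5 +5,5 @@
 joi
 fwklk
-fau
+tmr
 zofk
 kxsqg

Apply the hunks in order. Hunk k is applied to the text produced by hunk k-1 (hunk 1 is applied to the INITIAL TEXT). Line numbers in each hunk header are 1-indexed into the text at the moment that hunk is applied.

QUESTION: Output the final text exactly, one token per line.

Answer: lta
hfacc
alhxt
ejom
joi
fwklk
tmr
zofk
kxsqg
htdqs
hak
jozm
jka

Derivation:
Hunk 1: at line 1 remove [vpwu] add [uwobe,ybdsw] -> 15 lines: lta hfacc uwobe ybdsw njjp ejom joi fwklk fau zofk fmr epvto hak jozm jka
Hunk 2: at line 2 remove [uwobe,ybdsw,njjp] add [alhxt] -> 13 lines: lta hfacc alhxt ejom joi fwklk fau zofk fmr epvto hak jozm jka
Hunk 3: at line 7 remove [fmr,epvto] add [kxsqg,htdqs] -> 13 lines: lta hfacc alhxt ejom joi fwklk fau zofk kxsqg htdqs hak jozm jka
Hunk 4: at line 5 remove [fau] add [tmr] -> 13 lines: lta hfacc alhxt ejom joi fwklk tmr zofk kxsqg htdqs hak jozm jka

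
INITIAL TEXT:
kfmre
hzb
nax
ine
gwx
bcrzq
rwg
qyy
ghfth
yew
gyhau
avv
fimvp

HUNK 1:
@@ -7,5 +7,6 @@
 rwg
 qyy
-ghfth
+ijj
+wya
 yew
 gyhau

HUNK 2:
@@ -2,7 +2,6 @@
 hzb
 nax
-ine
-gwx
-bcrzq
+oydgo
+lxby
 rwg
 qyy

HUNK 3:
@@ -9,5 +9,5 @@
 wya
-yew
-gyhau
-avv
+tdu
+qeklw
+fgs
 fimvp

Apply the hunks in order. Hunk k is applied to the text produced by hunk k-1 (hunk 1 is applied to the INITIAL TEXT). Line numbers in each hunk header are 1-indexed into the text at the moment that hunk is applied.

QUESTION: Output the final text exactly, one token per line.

Hunk 1: at line 7 remove [ghfth] add [ijj,wya] -> 14 lines: kfmre hzb nax ine gwx bcrzq rwg qyy ijj wya yew gyhau avv fimvp
Hunk 2: at line 2 remove [ine,gwx,bcrzq] add [oydgo,lxby] -> 13 lines: kfmre hzb nax oydgo lxby rwg qyy ijj wya yew gyhau avv fimvp
Hunk 3: at line 9 remove [yew,gyhau,avv] add [tdu,qeklw,fgs] -> 13 lines: kfmre hzb nax oydgo lxby rwg qyy ijj wya tdu qeklw fgs fimvp

Answer: kfmre
hzb
nax
oydgo
lxby
rwg
qyy
ijj
wya
tdu
qeklw
fgs
fimvp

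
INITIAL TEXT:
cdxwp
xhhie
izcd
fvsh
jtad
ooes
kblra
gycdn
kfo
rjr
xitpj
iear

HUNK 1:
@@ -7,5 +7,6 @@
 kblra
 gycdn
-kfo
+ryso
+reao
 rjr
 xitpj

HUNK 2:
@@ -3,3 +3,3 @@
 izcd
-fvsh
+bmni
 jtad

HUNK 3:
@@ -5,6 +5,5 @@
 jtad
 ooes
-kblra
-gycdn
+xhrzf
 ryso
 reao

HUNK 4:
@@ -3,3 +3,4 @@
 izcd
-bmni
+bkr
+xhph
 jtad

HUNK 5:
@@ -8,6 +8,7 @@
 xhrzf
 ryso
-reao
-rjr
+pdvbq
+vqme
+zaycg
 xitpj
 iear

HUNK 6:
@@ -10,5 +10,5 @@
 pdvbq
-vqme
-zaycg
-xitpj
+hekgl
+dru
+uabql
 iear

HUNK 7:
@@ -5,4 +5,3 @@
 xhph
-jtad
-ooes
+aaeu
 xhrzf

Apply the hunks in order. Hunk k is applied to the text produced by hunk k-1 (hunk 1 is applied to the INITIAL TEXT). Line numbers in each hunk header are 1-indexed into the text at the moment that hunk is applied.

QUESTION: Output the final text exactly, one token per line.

Answer: cdxwp
xhhie
izcd
bkr
xhph
aaeu
xhrzf
ryso
pdvbq
hekgl
dru
uabql
iear

Derivation:
Hunk 1: at line 7 remove [kfo] add [ryso,reao] -> 13 lines: cdxwp xhhie izcd fvsh jtad ooes kblra gycdn ryso reao rjr xitpj iear
Hunk 2: at line 3 remove [fvsh] add [bmni] -> 13 lines: cdxwp xhhie izcd bmni jtad ooes kblra gycdn ryso reao rjr xitpj iear
Hunk 3: at line 5 remove [kblra,gycdn] add [xhrzf] -> 12 lines: cdxwp xhhie izcd bmni jtad ooes xhrzf ryso reao rjr xitpj iear
Hunk 4: at line 3 remove [bmni] add [bkr,xhph] -> 13 lines: cdxwp xhhie izcd bkr xhph jtad ooes xhrzf ryso reao rjr xitpj iear
Hunk 5: at line 8 remove [reao,rjr] add [pdvbq,vqme,zaycg] -> 14 lines: cdxwp xhhie izcd bkr xhph jtad ooes xhrzf ryso pdvbq vqme zaycg xitpj iear
Hunk 6: at line 10 remove [vqme,zaycg,xitpj] add [hekgl,dru,uabql] -> 14 lines: cdxwp xhhie izcd bkr xhph jtad ooes xhrzf ryso pdvbq hekgl dru uabql iear
Hunk 7: at line 5 remove [jtad,ooes] add [aaeu] -> 13 lines: cdxwp xhhie izcd bkr xhph aaeu xhrzf ryso pdvbq hekgl dru uabql iear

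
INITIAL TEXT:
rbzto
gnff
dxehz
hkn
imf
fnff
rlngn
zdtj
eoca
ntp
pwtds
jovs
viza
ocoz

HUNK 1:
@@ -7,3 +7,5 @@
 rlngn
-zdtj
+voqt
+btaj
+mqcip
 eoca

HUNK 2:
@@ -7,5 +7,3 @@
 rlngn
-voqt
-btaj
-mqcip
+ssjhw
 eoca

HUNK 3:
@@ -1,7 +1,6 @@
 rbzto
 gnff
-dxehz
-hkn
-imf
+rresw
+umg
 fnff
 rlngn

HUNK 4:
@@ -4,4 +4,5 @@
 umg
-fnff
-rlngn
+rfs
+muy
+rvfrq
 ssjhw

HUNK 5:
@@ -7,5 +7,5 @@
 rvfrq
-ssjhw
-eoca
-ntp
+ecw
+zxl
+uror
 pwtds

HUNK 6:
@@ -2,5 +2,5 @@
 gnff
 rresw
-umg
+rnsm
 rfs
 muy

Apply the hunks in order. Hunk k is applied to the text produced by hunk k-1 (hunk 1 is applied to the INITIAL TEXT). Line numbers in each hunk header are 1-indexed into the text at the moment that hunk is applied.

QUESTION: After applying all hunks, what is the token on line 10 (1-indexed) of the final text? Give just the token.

Answer: uror

Derivation:
Hunk 1: at line 7 remove [zdtj] add [voqt,btaj,mqcip] -> 16 lines: rbzto gnff dxehz hkn imf fnff rlngn voqt btaj mqcip eoca ntp pwtds jovs viza ocoz
Hunk 2: at line 7 remove [voqt,btaj,mqcip] add [ssjhw] -> 14 lines: rbzto gnff dxehz hkn imf fnff rlngn ssjhw eoca ntp pwtds jovs viza ocoz
Hunk 3: at line 1 remove [dxehz,hkn,imf] add [rresw,umg] -> 13 lines: rbzto gnff rresw umg fnff rlngn ssjhw eoca ntp pwtds jovs viza ocoz
Hunk 4: at line 4 remove [fnff,rlngn] add [rfs,muy,rvfrq] -> 14 lines: rbzto gnff rresw umg rfs muy rvfrq ssjhw eoca ntp pwtds jovs viza ocoz
Hunk 5: at line 7 remove [ssjhw,eoca,ntp] add [ecw,zxl,uror] -> 14 lines: rbzto gnff rresw umg rfs muy rvfrq ecw zxl uror pwtds jovs viza ocoz
Hunk 6: at line 2 remove [umg] add [rnsm] -> 14 lines: rbzto gnff rresw rnsm rfs muy rvfrq ecw zxl uror pwtds jovs viza ocoz
Final line 10: uror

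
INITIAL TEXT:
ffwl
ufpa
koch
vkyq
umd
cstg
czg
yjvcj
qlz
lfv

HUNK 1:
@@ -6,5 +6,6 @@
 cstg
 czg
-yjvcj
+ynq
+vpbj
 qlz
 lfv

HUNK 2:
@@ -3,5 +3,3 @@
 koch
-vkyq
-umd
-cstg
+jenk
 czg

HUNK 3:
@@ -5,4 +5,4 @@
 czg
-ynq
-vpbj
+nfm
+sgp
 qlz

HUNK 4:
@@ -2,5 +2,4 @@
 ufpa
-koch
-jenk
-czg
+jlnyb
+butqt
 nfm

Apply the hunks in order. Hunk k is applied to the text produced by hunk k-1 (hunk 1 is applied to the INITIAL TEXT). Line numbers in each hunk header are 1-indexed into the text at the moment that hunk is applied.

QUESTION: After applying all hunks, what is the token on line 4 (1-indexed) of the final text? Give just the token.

Answer: butqt

Derivation:
Hunk 1: at line 6 remove [yjvcj] add [ynq,vpbj] -> 11 lines: ffwl ufpa koch vkyq umd cstg czg ynq vpbj qlz lfv
Hunk 2: at line 3 remove [vkyq,umd,cstg] add [jenk] -> 9 lines: ffwl ufpa koch jenk czg ynq vpbj qlz lfv
Hunk 3: at line 5 remove [ynq,vpbj] add [nfm,sgp] -> 9 lines: ffwl ufpa koch jenk czg nfm sgp qlz lfv
Hunk 4: at line 2 remove [koch,jenk,czg] add [jlnyb,butqt] -> 8 lines: ffwl ufpa jlnyb butqt nfm sgp qlz lfv
Final line 4: butqt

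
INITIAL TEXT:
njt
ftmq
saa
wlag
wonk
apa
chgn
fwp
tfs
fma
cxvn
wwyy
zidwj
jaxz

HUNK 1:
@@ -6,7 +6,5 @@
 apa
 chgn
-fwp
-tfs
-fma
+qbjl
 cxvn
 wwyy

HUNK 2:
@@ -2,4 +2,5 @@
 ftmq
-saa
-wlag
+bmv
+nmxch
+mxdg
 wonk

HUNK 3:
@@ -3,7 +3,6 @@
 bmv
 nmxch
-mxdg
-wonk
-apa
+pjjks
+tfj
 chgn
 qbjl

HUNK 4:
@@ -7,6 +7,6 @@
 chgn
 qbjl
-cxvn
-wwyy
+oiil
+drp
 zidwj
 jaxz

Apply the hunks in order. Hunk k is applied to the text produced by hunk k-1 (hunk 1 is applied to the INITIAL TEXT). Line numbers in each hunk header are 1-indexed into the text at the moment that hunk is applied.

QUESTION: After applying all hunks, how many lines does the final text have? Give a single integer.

Answer: 12

Derivation:
Hunk 1: at line 6 remove [fwp,tfs,fma] add [qbjl] -> 12 lines: njt ftmq saa wlag wonk apa chgn qbjl cxvn wwyy zidwj jaxz
Hunk 2: at line 2 remove [saa,wlag] add [bmv,nmxch,mxdg] -> 13 lines: njt ftmq bmv nmxch mxdg wonk apa chgn qbjl cxvn wwyy zidwj jaxz
Hunk 3: at line 3 remove [mxdg,wonk,apa] add [pjjks,tfj] -> 12 lines: njt ftmq bmv nmxch pjjks tfj chgn qbjl cxvn wwyy zidwj jaxz
Hunk 4: at line 7 remove [cxvn,wwyy] add [oiil,drp] -> 12 lines: njt ftmq bmv nmxch pjjks tfj chgn qbjl oiil drp zidwj jaxz
Final line count: 12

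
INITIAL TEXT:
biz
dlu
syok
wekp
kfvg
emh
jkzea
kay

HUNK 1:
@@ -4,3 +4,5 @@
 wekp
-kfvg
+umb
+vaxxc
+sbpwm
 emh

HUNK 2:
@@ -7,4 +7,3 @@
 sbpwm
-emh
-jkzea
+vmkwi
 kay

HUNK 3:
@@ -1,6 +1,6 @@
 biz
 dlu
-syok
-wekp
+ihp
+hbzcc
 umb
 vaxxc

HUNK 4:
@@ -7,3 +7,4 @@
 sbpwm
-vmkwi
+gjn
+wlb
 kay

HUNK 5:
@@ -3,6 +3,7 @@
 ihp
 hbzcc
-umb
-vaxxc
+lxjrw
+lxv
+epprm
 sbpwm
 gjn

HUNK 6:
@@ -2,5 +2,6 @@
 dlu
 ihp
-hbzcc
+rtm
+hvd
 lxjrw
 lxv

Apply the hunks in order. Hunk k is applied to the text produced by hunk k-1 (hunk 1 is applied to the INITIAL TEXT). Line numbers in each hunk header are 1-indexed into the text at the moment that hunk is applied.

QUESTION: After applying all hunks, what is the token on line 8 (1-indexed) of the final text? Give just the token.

Hunk 1: at line 4 remove [kfvg] add [umb,vaxxc,sbpwm] -> 10 lines: biz dlu syok wekp umb vaxxc sbpwm emh jkzea kay
Hunk 2: at line 7 remove [emh,jkzea] add [vmkwi] -> 9 lines: biz dlu syok wekp umb vaxxc sbpwm vmkwi kay
Hunk 3: at line 1 remove [syok,wekp] add [ihp,hbzcc] -> 9 lines: biz dlu ihp hbzcc umb vaxxc sbpwm vmkwi kay
Hunk 4: at line 7 remove [vmkwi] add [gjn,wlb] -> 10 lines: biz dlu ihp hbzcc umb vaxxc sbpwm gjn wlb kay
Hunk 5: at line 3 remove [umb,vaxxc] add [lxjrw,lxv,epprm] -> 11 lines: biz dlu ihp hbzcc lxjrw lxv epprm sbpwm gjn wlb kay
Hunk 6: at line 2 remove [hbzcc] add [rtm,hvd] -> 12 lines: biz dlu ihp rtm hvd lxjrw lxv epprm sbpwm gjn wlb kay
Final line 8: epprm

Answer: epprm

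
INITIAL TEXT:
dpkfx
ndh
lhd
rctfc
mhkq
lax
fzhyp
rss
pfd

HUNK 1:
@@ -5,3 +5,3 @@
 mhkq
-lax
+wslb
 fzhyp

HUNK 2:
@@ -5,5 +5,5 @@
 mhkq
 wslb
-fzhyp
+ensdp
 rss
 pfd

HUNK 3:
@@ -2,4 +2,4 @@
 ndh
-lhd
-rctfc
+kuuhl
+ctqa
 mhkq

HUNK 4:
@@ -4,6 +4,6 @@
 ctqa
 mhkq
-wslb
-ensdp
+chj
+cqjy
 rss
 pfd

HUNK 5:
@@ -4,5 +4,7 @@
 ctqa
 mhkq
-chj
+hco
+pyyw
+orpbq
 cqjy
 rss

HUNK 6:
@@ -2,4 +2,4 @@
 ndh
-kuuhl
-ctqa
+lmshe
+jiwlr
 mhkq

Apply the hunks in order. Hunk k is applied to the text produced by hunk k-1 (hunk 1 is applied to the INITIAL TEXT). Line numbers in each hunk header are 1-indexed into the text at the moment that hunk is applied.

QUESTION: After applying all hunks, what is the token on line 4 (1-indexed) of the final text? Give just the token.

Answer: jiwlr

Derivation:
Hunk 1: at line 5 remove [lax] add [wslb] -> 9 lines: dpkfx ndh lhd rctfc mhkq wslb fzhyp rss pfd
Hunk 2: at line 5 remove [fzhyp] add [ensdp] -> 9 lines: dpkfx ndh lhd rctfc mhkq wslb ensdp rss pfd
Hunk 3: at line 2 remove [lhd,rctfc] add [kuuhl,ctqa] -> 9 lines: dpkfx ndh kuuhl ctqa mhkq wslb ensdp rss pfd
Hunk 4: at line 4 remove [wslb,ensdp] add [chj,cqjy] -> 9 lines: dpkfx ndh kuuhl ctqa mhkq chj cqjy rss pfd
Hunk 5: at line 4 remove [chj] add [hco,pyyw,orpbq] -> 11 lines: dpkfx ndh kuuhl ctqa mhkq hco pyyw orpbq cqjy rss pfd
Hunk 6: at line 2 remove [kuuhl,ctqa] add [lmshe,jiwlr] -> 11 lines: dpkfx ndh lmshe jiwlr mhkq hco pyyw orpbq cqjy rss pfd
Final line 4: jiwlr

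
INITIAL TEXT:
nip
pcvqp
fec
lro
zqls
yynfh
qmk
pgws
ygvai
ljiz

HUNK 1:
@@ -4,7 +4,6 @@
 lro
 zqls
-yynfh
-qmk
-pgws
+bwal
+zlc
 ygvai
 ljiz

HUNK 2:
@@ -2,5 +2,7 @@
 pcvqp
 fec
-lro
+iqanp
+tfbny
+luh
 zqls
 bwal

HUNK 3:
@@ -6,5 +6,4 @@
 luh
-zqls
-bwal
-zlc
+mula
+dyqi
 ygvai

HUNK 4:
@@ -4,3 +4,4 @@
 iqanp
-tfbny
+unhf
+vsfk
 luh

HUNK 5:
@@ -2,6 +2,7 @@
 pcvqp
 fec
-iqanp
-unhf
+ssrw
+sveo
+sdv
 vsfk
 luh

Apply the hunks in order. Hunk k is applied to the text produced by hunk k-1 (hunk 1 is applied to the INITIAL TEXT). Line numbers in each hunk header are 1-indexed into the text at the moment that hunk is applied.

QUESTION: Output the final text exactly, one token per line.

Answer: nip
pcvqp
fec
ssrw
sveo
sdv
vsfk
luh
mula
dyqi
ygvai
ljiz

Derivation:
Hunk 1: at line 4 remove [yynfh,qmk,pgws] add [bwal,zlc] -> 9 lines: nip pcvqp fec lro zqls bwal zlc ygvai ljiz
Hunk 2: at line 2 remove [lro] add [iqanp,tfbny,luh] -> 11 lines: nip pcvqp fec iqanp tfbny luh zqls bwal zlc ygvai ljiz
Hunk 3: at line 6 remove [zqls,bwal,zlc] add [mula,dyqi] -> 10 lines: nip pcvqp fec iqanp tfbny luh mula dyqi ygvai ljiz
Hunk 4: at line 4 remove [tfbny] add [unhf,vsfk] -> 11 lines: nip pcvqp fec iqanp unhf vsfk luh mula dyqi ygvai ljiz
Hunk 5: at line 2 remove [iqanp,unhf] add [ssrw,sveo,sdv] -> 12 lines: nip pcvqp fec ssrw sveo sdv vsfk luh mula dyqi ygvai ljiz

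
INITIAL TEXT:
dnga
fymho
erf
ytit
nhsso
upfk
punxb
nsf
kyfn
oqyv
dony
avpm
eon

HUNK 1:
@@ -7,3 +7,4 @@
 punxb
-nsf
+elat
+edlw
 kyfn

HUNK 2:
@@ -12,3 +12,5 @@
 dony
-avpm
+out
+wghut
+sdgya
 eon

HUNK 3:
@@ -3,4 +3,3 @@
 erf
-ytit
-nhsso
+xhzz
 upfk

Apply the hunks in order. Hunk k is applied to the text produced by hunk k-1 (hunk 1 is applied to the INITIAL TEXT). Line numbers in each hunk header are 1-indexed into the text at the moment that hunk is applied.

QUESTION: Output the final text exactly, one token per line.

Hunk 1: at line 7 remove [nsf] add [elat,edlw] -> 14 lines: dnga fymho erf ytit nhsso upfk punxb elat edlw kyfn oqyv dony avpm eon
Hunk 2: at line 12 remove [avpm] add [out,wghut,sdgya] -> 16 lines: dnga fymho erf ytit nhsso upfk punxb elat edlw kyfn oqyv dony out wghut sdgya eon
Hunk 3: at line 3 remove [ytit,nhsso] add [xhzz] -> 15 lines: dnga fymho erf xhzz upfk punxb elat edlw kyfn oqyv dony out wghut sdgya eon

Answer: dnga
fymho
erf
xhzz
upfk
punxb
elat
edlw
kyfn
oqyv
dony
out
wghut
sdgya
eon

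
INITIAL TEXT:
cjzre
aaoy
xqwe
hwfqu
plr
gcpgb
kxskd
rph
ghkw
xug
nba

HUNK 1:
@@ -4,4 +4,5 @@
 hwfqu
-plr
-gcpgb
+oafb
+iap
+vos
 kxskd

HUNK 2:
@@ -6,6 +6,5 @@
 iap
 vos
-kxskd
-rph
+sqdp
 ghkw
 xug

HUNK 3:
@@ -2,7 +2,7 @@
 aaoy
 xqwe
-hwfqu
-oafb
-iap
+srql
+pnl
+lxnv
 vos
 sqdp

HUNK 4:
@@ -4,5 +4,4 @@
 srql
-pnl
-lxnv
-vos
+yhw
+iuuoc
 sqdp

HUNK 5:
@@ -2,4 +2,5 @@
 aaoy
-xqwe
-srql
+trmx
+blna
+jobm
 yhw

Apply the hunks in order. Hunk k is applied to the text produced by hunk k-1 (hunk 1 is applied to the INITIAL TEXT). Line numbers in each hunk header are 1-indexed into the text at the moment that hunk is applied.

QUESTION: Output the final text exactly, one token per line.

Answer: cjzre
aaoy
trmx
blna
jobm
yhw
iuuoc
sqdp
ghkw
xug
nba

Derivation:
Hunk 1: at line 4 remove [plr,gcpgb] add [oafb,iap,vos] -> 12 lines: cjzre aaoy xqwe hwfqu oafb iap vos kxskd rph ghkw xug nba
Hunk 2: at line 6 remove [kxskd,rph] add [sqdp] -> 11 lines: cjzre aaoy xqwe hwfqu oafb iap vos sqdp ghkw xug nba
Hunk 3: at line 2 remove [hwfqu,oafb,iap] add [srql,pnl,lxnv] -> 11 lines: cjzre aaoy xqwe srql pnl lxnv vos sqdp ghkw xug nba
Hunk 4: at line 4 remove [pnl,lxnv,vos] add [yhw,iuuoc] -> 10 lines: cjzre aaoy xqwe srql yhw iuuoc sqdp ghkw xug nba
Hunk 5: at line 2 remove [xqwe,srql] add [trmx,blna,jobm] -> 11 lines: cjzre aaoy trmx blna jobm yhw iuuoc sqdp ghkw xug nba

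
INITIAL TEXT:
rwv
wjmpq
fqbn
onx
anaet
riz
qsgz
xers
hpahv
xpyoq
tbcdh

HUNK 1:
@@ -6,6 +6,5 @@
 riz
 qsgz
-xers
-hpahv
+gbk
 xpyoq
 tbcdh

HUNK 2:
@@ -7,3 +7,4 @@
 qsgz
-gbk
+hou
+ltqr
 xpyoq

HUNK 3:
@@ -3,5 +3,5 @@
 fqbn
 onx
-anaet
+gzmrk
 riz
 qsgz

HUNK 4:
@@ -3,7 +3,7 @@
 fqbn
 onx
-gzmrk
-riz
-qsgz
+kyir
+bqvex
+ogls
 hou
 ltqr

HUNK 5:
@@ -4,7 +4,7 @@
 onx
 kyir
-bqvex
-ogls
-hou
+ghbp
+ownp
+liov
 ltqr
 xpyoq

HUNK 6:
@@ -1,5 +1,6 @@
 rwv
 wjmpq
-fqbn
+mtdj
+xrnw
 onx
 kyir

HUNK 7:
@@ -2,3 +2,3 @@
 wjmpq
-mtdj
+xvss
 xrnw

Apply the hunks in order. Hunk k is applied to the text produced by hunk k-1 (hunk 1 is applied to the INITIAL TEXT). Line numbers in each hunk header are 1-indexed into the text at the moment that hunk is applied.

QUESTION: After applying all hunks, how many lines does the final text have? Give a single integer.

Answer: 12

Derivation:
Hunk 1: at line 6 remove [xers,hpahv] add [gbk] -> 10 lines: rwv wjmpq fqbn onx anaet riz qsgz gbk xpyoq tbcdh
Hunk 2: at line 7 remove [gbk] add [hou,ltqr] -> 11 lines: rwv wjmpq fqbn onx anaet riz qsgz hou ltqr xpyoq tbcdh
Hunk 3: at line 3 remove [anaet] add [gzmrk] -> 11 lines: rwv wjmpq fqbn onx gzmrk riz qsgz hou ltqr xpyoq tbcdh
Hunk 4: at line 3 remove [gzmrk,riz,qsgz] add [kyir,bqvex,ogls] -> 11 lines: rwv wjmpq fqbn onx kyir bqvex ogls hou ltqr xpyoq tbcdh
Hunk 5: at line 4 remove [bqvex,ogls,hou] add [ghbp,ownp,liov] -> 11 lines: rwv wjmpq fqbn onx kyir ghbp ownp liov ltqr xpyoq tbcdh
Hunk 6: at line 1 remove [fqbn] add [mtdj,xrnw] -> 12 lines: rwv wjmpq mtdj xrnw onx kyir ghbp ownp liov ltqr xpyoq tbcdh
Hunk 7: at line 2 remove [mtdj] add [xvss] -> 12 lines: rwv wjmpq xvss xrnw onx kyir ghbp ownp liov ltqr xpyoq tbcdh
Final line count: 12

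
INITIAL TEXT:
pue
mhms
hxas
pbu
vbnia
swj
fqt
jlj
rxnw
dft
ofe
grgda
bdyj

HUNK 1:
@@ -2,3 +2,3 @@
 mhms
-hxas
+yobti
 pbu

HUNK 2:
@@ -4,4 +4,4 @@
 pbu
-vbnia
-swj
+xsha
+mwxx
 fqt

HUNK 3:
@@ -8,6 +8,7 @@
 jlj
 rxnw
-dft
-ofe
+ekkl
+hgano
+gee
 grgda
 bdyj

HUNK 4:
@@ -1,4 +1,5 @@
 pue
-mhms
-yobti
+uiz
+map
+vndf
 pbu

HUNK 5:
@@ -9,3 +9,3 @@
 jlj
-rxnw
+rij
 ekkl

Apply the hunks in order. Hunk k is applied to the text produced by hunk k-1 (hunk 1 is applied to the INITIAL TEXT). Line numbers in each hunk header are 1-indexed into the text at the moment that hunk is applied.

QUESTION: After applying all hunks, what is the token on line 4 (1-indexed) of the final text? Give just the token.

Hunk 1: at line 2 remove [hxas] add [yobti] -> 13 lines: pue mhms yobti pbu vbnia swj fqt jlj rxnw dft ofe grgda bdyj
Hunk 2: at line 4 remove [vbnia,swj] add [xsha,mwxx] -> 13 lines: pue mhms yobti pbu xsha mwxx fqt jlj rxnw dft ofe grgda bdyj
Hunk 3: at line 8 remove [dft,ofe] add [ekkl,hgano,gee] -> 14 lines: pue mhms yobti pbu xsha mwxx fqt jlj rxnw ekkl hgano gee grgda bdyj
Hunk 4: at line 1 remove [mhms,yobti] add [uiz,map,vndf] -> 15 lines: pue uiz map vndf pbu xsha mwxx fqt jlj rxnw ekkl hgano gee grgda bdyj
Hunk 5: at line 9 remove [rxnw] add [rij] -> 15 lines: pue uiz map vndf pbu xsha mwxx fqt jlj rij ekkl hgano gee grgda bdyj
Final line 4: vndf

Answer: vndf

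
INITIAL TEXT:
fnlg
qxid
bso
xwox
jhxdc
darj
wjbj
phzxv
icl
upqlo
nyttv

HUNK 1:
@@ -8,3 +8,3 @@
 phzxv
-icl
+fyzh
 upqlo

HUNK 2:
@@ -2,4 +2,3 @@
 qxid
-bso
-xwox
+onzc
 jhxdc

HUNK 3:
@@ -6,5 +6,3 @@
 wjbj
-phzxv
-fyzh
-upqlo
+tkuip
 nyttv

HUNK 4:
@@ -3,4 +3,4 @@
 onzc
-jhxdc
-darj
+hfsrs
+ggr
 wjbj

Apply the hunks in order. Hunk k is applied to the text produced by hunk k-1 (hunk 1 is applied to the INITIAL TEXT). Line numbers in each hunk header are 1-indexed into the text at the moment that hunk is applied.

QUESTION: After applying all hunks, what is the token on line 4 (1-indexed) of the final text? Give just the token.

Hunk 1: at line 8 remove [icl] add [fyzh] -> 11 lines: fnlg qxid bso xwox jhxdc darj wjbj phzxv fyzh upqlo nyttv
Hunk 2: at line 2 remove [bso,xwox] add [onzc] -> 10 lines: fnlg qxid onzc jhxdc darj wjbj phzxv fyzh upqlo nyttv
Hunk 3: at line 6 remove [phzxv,fyzh,upqlo] add [tkuip] -> 8 lines: fnlg qxid onzc jhxdc darj wjbj tkuip nyttv
Hunk 4: at line 3 remove [jhxdc,darj] add [hfsrs,ggr] -> 8 lines: fnlg qxid onzc hfsrs ggr wjbj tkuip nyttv
Final line 4: hfsrs

Answer: hfsrs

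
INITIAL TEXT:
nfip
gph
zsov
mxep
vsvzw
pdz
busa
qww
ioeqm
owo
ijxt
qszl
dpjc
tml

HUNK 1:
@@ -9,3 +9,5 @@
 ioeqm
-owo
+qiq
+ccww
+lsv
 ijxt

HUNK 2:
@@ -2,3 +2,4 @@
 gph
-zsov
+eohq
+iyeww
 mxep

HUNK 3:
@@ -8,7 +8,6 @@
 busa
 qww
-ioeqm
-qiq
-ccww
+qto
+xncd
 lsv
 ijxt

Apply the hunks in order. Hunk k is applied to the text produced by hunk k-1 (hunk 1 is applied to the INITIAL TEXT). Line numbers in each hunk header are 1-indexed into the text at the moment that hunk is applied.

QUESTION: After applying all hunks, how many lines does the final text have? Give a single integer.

Answer: 16

Derivation:
Hunk 1: at line 9 remove [owo] add [qiq,ccww,lsv] -> 16 lines: nfip gph zsov mxep vsvzw pdz busa qww ioeqm qiq ccww lsv ijxt qszl dpjc tml
Hunk 2: at line 2 remove [zsov] add [eohq,iyeww] -> 17 lines: nfip gph eohq iyeww mxep vsvzw pdz busa qww ioeqm qiq ccww lsv ijxt qszl dpjc tml
Hunk 3: at line 8 remove [ioeqm,qiq,ccww] add [qto,xncd] -> 16 lines: nfip gph eohq iyeww mxep vsvzw pdz busa qww qto xncd lsv ijxt qszl dpjc tml
Final line count: 16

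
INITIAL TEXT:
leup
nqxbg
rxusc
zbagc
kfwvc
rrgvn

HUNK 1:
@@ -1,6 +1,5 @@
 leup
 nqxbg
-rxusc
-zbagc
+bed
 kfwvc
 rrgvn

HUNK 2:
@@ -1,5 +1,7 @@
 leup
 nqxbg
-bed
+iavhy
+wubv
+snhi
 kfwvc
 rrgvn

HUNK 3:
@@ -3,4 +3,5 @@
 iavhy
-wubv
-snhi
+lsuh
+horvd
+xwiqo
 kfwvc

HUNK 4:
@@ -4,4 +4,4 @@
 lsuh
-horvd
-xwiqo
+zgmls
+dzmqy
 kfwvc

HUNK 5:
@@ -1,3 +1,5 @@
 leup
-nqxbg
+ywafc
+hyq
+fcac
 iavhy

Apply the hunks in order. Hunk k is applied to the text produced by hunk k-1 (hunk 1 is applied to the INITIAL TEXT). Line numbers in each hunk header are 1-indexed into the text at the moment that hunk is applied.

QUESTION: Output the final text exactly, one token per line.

Answer: leup
ywafc
hyq
fcac
iavhy
lsuh
zgmls
dzmqy
kfwvc
rrgvn

Derivation:
Hunk 1: at line 1 remove [rxusc,zbagc] add [bed] -> 5 lines: leup nqxbg bed kfwvc rrgvn
Hunk 2: at line 1 remove [bed] add [iavhy,wubv,snhi] -> 7 lines: leup nqxbg iavhy wubv snhi kfwvc rrgvn
Hunk 3: at line 3 remove [wubv,snhi] add [lsuh,horvd,xwiqo] -> 8 lines: leup nqxbg iavhy lsuh horvd xwiqo kfwvc rrgvn
Hunk 4: at line 4 remove [horvd,xwiqo] add [zgmls,dzmqy] -> 8 lines: leup nqxbg iavhy lsuh zgmls dzmqy kfwvc rrgvn
Hunk 5: at line 1 remove [nqxbg] add [ywafc,hyq,fcac] -> 10 lines: leup ywafc hyq fcac iavhy lsuh zgmls dzmqy kfwvc rrgvn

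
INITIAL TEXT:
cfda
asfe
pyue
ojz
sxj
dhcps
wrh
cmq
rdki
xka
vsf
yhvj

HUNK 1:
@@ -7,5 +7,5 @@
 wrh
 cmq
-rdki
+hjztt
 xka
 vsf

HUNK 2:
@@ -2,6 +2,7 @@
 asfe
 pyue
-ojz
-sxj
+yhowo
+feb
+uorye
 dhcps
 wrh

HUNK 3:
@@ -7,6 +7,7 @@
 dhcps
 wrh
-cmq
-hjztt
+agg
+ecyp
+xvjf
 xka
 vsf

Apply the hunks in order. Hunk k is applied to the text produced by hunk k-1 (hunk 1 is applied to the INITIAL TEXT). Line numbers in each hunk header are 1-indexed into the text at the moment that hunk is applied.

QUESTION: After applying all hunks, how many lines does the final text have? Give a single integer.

Answer: 14

Derivation:
Hunk 1: at line 7 remove [rdki] add [hjztt] -> 12 lines: cfda asfe pyue ojz sxj dhcps wrh cmq hjztt xka vsf yhvj
Hunk 2: at line 2 remove [ojz,sxj] add [yhowo,feb,uorye] -> 13 lines: cfda asfe pyue yhowo feb uorye dhcps wrh cmq hjztt xka vsf yhvj
Hunk 3: at line 7 remove [cmq,hjztt] add [agg,ecyp,xvjf] -> 14 lines: cfda asfe pyue yhowo feb uorye dhcps wrh agg ecyp xvjf xka vsf yhvj
Final line count: 14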